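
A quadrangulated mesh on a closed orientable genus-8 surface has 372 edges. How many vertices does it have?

χ = 2 − 2·8 = -14, and every face is a square so 4F = 2E.
F = 2E/4 = 186. Then V = -14 + E − F = -14 + 372 − 186 = 172.

172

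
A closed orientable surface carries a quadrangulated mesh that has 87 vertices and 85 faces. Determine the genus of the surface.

Every face is a square, so 2E = 4·85 = 340, giving E = 170.
χ = V − E + F = 87 − 170 + 85 = 2.
For a closed orientable surface χ = 2 − 2g, so g = (2 − (2))/2 = 0.

0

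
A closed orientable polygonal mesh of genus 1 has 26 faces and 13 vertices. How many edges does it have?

39

For a closed orientable surface of genus 1, χ = 2 − 2·1 = 0.
E = V + F − (0) = 13 + 26 − (0) = 39.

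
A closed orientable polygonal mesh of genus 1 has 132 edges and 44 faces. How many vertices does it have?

For a closed orientable surface of genus 1, χ = 2 − 2·1 = 0.
V = 0 + E − F = 0 + 132 − 44 = 88.

88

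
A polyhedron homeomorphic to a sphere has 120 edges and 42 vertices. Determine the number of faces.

80

Here V − E + F = 2.
F = 2 − V + E = 2 − 42 + 120 = 80.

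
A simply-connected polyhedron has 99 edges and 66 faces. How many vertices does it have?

Here V − E + F = 2.
V = 2 + E − F = 2 + 99 − 66 = 35.

35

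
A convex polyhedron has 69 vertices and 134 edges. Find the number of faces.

67

Here V − E + F = 2.
F = 2 − V + E = 2 − 69 + 134 = 67.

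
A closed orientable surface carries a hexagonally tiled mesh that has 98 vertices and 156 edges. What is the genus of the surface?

Every face is a hexagon and each edge borders two faces, so 6F = 2·156, giving F = 52.
χ = V − E + F = 98 − 156 + 52 = -6.
For a closed orientable surface χ = 2 − 2g, so g = (2 − (-6))/2 = 4.

4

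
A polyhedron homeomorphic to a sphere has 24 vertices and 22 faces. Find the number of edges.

Here V − E + F = 2.
E = V + F − (2) = 24 + 22 − (2) = 44.

44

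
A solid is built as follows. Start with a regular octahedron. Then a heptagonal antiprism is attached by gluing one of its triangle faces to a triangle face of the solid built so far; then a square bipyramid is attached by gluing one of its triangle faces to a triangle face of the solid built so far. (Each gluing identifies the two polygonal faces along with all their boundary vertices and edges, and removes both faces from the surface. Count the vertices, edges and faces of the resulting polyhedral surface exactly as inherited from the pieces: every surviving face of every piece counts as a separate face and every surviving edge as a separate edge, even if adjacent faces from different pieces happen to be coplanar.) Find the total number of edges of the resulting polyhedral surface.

46

A regular octahedron: V=6, E=12, F=8.
Attach a heptagonal antiprism (V=14, E=28, F=16) along a 3-gon: merge 3 vertices and 3 edges, delete both glued faces → V=17, E=37, F=22.
Attach a square bipyramid (V=6, E=12, F=8) along a 3-gon: merge 3 vertices and 3 edges, delete both glued faces → V=20, E=46, F=28.
Check: V − E + F = 20 − 46 + 28 = 2.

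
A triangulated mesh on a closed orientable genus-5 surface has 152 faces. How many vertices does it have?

68

χ = 2 − 2·5 = -8, and every face is a triangle so 3F = 2E.
E = 3·152/2 = 228. Then V = -8 + E − F = -8 + 228 − 152 = 68.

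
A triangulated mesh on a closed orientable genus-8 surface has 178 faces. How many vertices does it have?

75

χ = 2 − 2·8 = -14, and every face is a triangle so 3F = 2E.
E = 3·178/2 = 267. Then V = -14 + E − F = -14 + 267 − 178 = 75.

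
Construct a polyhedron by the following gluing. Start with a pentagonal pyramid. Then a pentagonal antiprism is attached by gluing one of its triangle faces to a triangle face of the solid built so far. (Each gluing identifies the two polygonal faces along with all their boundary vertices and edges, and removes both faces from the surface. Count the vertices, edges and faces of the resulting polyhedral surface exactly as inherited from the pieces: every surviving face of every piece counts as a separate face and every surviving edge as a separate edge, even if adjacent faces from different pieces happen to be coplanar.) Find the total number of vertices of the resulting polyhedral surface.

A pentagonal pyramid: V=6, E=10, F=6.
Attach a pentagonal antiprism (V=10, E=20, F=12) along a 3-gon: merge 3 vertices and 3 edges, delete both glued faces → V=13, E=27, F=16.
Check: V − E + F = 13 − 27 + 16 = 2.

13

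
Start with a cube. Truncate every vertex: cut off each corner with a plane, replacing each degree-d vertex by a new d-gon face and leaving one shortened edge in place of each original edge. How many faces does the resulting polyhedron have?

The base solid has V = 8, E = 12, F = 6.
Truncation replaces each original edge-end by a new vertex, so V′ = 2E = 24.
Each original edge survives, and each old vertex of degree d contributes d new edges; summing degrees gives Σd = 2E, so E′ = E + 2E = 3E = 36.
Each original face survives and each original vertex becomes one new face: F′ = F + V = 14.

14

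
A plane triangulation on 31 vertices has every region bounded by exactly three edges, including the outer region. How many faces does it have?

In a plane triangulation 3F = 2E and V − E + F = 2, so F = 2V − 4 = 2·31 − 4 = 58.

58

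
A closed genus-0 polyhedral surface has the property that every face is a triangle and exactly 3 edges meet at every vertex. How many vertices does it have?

Each face has 3 edges and each edge borders two faces, so 2E = 3F.
Each vertex has degree 3, so 3V = 2E and hence V = 3F/3.
Euler: V − E + F = 2 ⇒ (3F/3) − (3F/2) + F = 2.
Multiply by 6: (6 − 9 + 6)F = 12, i.e. 3F = 12.
So F = 4, E = 3·4/2 = 6, V = 3·4/3 = 4.

4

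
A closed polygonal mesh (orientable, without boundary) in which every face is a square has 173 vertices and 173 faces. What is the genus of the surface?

Every face is a square, so 2E = 4·173 = 692, giving E = 346.
χ = V − E + F = 173 − 346 + 173 = 0.
For a closed orientable surface χ = 2 − 2g, so g = (2 − (0))/2 = 1.

1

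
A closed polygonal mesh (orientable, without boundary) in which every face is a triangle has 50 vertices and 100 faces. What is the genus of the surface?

Every face is a triangle, so 2E = 3·100 = 300, giving E = 150.
χ = V − E + F = 50 − 150 + 100 = 0.
For a closed orientable surface χ = 2 − 2g, so g = (2 − (0))/2 = 1.

1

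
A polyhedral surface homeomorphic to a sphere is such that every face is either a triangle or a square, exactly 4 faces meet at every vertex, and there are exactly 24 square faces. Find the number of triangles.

8

Let x be the number of triangles; then F = 24 + x.
Edge–face incidences: 2E = 4·24 + 3·x = 96 + 3x.
Every vertex has degree 4, so 4V = 2E.
Euler: V − E + F = 2 ⇒ (2E)/4 − E + (24 + x) = 2.
Multiply by 8: 2·(2E) − 4·(2E) + 8·(24 + x) = 16, i.e. 192 + 8x − 2·(96 + 3x) = 16.
Collecting terms: 2x = 16, so x = 8.
Then 2E = 96 + 3·8 = 120, so E = 60, V = 2E/4 = 30, F = 24 + 8 = 32.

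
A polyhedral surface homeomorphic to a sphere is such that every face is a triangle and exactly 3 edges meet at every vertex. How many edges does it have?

Each face has 3 edges and each edge borders two faces, so 2E = 3F.
Each vertex has degree 3, so 3V = 2E and hence V = 3F/3.
Euler: V − E + F = 2 ⇒ (3F/3) − (3F/2) + F = 2.
Multiply by 6: (6 − 9 + 6)F = 12, i.e. 3F = 12.
So F = 4, E = 3·4/2 = 6, V = 3·4/3 = 4.

6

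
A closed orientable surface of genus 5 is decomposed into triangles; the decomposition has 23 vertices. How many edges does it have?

χ = 2 − 2·5 = -8, and every face is a triangle so 3F = 2E.
V − E + F = -8 with E = 3F/2 gives 23 − (3/2 − 1)·F = -8, so F = 62 and E = 93.

93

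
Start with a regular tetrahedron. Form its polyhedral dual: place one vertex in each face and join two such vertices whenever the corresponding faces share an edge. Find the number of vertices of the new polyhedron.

4

The base solid has V = 4, E = 6, F = 4.
The dual swaps V and F and preserves E: V′ = F = 4, E′ = E = 6, F′ = V = 4.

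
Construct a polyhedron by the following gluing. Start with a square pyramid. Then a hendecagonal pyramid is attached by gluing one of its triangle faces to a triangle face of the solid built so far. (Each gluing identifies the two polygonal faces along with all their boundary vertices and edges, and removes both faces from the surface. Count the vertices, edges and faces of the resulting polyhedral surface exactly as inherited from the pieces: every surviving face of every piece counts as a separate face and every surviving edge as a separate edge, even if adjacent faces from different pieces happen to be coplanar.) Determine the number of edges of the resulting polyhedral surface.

A square pyramid: V=5, E=8, F=5.
Attach a hendecagonal pyramid (V=12, E=22, F=12) along a 3-gon: merge 3 vertices and 3 edges, delete both glued faces → V=14, E=27, F=15.
Check: V − E + F = 14 − 27 + 15 = 2.

27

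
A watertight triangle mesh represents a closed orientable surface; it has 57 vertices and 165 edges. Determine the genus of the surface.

0

Every face is a triangle and each edge borders two faces, so 3F = 2·165, giving F = 110.
χ = V − E + F = 57 − 165 + 110 = 2.
For a closed orientable surface χ = 2 − 2g, so g = (2 − (2))/2 = 0.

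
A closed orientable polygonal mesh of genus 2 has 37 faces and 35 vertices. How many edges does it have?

For a closed orientable surface of genus 2, χ = 2 − 2·2 = -2.
E = V + F − (-2) = 35 + 37 − (-2) = 74.

74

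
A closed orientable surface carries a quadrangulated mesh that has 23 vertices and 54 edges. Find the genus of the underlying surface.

Every face is a square and each edge borders two faces, so 4F = 2·54, giving F = 27.
χ = V − E + F = 23 − 54 + 27 = -4.
For a closed orientable surface χ = 2 − 2g, so g = (2 − (-4))/2 = 3.

3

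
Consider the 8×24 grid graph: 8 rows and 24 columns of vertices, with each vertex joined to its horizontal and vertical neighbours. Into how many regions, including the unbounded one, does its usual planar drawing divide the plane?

The grid has V = 8·24 = 192 vertices and E = 8·23 + 24·7 = 352 edges.
F = 2 − V + E = 2 − 192 + 352 = 162.

162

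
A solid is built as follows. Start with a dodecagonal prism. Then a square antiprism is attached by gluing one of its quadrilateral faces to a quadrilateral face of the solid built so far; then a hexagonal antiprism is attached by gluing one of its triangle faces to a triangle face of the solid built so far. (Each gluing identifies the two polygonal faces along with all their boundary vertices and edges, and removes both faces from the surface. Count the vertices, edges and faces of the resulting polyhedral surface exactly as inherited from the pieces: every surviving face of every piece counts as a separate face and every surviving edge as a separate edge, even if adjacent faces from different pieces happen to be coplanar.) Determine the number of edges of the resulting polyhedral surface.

69

A dodecagonal prism: V=24, E=36, F=14.
Attach a square antiprism (V=8, E=16, F=10) along a 4-gon: merge 4 vertices and 4 edges, delete both glued faces → V=28, E=48, F=22.
Attach a hexagonal antiprism (V=12, E=24, F=14) along a 3-gon: merge 3 vertices and 3 edges, delete both glued faces → V=37, E=69, F=34.
Check: V − E + F = 37 − 69 + 34 = 2.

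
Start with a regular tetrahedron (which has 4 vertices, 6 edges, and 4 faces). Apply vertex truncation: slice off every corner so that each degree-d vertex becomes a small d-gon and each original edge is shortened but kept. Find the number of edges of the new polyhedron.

18

Truncation replaces each original edge-end by a new vertex, so V′ = 2E = 12.
Each original edge survives, and each old vertex of degree d contributes d new edges; summing degrees gives Σd = 2E, so E′ = E + 2E = 3E = 18.
Each original face survives and each original vertex becomes one new face: F′ = F + V = 8.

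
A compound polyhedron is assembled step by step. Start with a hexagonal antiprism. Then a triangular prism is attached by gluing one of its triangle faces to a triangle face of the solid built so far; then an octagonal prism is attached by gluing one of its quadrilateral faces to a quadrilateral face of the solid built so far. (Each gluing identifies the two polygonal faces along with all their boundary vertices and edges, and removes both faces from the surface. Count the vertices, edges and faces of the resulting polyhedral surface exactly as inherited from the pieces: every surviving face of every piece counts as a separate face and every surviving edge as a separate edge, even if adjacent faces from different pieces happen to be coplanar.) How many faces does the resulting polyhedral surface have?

A hexagonal antiprism: V=12, E=24, F=14.
Attach a triangular prism (V=6, E=9, F=5) along a 3-gon: merge 3 vertices and 3 edges, delete both glued faces → V=15, E=30, F=17.
Attach an octagonal prism (V=16, E=24, F=10) along a 4-gon: merge 4 vertices and 4 edges, delete both glued faces → V=27, E=50, F=25.
Check: V − E + F = 27 − 50 + 25 = 2.

25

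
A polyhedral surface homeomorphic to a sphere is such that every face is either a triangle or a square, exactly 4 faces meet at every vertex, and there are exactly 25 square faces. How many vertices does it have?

31

Let x be the number of triangles; then F = 25 + x.
Edge–face incidences: 2E = 4·25 + 3·x = 100 + 3x.
Every vertex has degree 4, so 4V = 2E.
Euler: V − E + F = 2 ⇒ (2E)/4 − E + (25 + x) = 2.
Multiply by 8: 2·(2E) − 4·(2E) + 8·(25 + x) = 16, i.e. 200 + 8x − 2·(100 + 3x) = 16.
Collecting terms: 2x = 16, so x = 8.
Then 2E = 100 + 3·8 = 124, so E = 62, V = 2E/4 = 31, F = 25 + 8 = 33.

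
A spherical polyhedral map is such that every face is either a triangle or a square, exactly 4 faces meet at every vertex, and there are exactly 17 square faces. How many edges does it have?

Let x be the number of triangles; then F = 17 + x.
Edge–face incidences: 2E = 4·17 + 3·x = 68 + 3x.
Every vertex has degree 4, so 4V = 2E.
Euler: V − E + F = 2 ⇒ (2E)/4 − E + (17 + x) = 2.
Multiply by 8: 2·(2E) − 4·(2E) + 8·(17 + x) = 16, i.e. 136 + 8x − 2·(68 + 3x) = 16.
Collecting terms: 2x = 16, so x = 8.
Then 2E = 68 + 3·8 = 92, so E = 46, V = 2E/4 = 23, F = 17 + 8 = 25.

46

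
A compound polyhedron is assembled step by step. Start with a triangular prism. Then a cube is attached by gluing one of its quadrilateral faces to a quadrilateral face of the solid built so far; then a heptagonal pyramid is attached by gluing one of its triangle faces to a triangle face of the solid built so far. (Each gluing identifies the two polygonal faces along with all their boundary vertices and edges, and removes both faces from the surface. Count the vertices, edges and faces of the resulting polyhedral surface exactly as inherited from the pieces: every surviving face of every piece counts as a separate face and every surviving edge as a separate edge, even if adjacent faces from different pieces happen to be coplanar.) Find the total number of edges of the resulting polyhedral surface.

A triangular prism: V=6, E=9, F=5.
Attach a cube (V=8, E=12, F=6) along a 4-gon: merge 4 vertices and 4 edges, delete both glued faces → V=10, E=17, F=9.
Attach a heptagonal pyramid (V=8, E=14, F=8) along a 3-gon: merge 3 vertices and 3 edges, delete both glued faces → V=15, E=28, F=15.
Check: V − E + F = 15 − 28 + 15 = 2.

28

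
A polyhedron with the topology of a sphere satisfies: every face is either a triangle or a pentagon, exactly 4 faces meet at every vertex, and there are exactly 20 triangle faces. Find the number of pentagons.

Let x be the number of pentagons; then F = 20 + x.
Edge–face incidences: 2E = 3·20 + 5·x = 60 + 5x.
Every vertex has degree 4, so 4V = 2E.
Euler: V − E + F = 2 ⇒ (2E)/4 − E + (20 + x) = 2.
Multiply by 8: 2·(2E) − 4·(2E) + 8·(20 + x) = 16, i.e. 160 + 8x − 2·(60 + 5x) = 16.
Collecting terms: −2x + 40 = 16, so −2x = −24, so x = 12.
Then 2E = 60 + 5·12 = 120, so E = 60, V = 2E/4 = 30, F = 20 + 12 = 32.

12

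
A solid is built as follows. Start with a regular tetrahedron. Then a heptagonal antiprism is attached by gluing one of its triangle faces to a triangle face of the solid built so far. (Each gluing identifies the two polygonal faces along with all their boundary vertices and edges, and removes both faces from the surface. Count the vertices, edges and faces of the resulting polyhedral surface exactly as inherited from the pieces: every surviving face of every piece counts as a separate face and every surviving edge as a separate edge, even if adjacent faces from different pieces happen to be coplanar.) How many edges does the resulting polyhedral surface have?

31

A regular tetrahedron: V=4, E=6, F=4.
Attach a heptagonal antiprism (V=14, E=28, F=16) along a 3-gon: merge 3 vertices and 3 edges, delete both glued faces → V=15, E=31, F=18.
Check: V − E + F = 15 − 31 + 18 = 2.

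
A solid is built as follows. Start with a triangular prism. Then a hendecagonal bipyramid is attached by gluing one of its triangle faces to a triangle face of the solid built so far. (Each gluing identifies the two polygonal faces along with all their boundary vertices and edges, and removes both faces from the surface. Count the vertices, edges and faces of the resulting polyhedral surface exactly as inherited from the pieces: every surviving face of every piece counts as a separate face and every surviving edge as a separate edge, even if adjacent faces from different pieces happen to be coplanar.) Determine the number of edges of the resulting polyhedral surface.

39

A triangular prism: V=6, E=9, F=5.
Attach a hendecagonal bipyramid (V=13, E=33, F=22) along a 3-gon: merge 3 vertices and 3 edges, delete both glued faces → V=16, E=39, F=25.
Check: V − E + F = 16 − 39 + 25 = 2.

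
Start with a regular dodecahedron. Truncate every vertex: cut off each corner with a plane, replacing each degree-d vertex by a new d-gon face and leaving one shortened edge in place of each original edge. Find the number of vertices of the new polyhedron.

60

The base solid has V = 20, E = 30, F = 12.
Truncation replaces each original edge-end by a new vertex, so V′ = 2E = 60.
Each original edge survives, and each old vertex of degree d contributes d new edges; summing degrees gives Σd = 2E, so E′ = E + 2E = 3E = 90.
Each original face survives and each original vertex becomes one new face: F′ = F + V = 32.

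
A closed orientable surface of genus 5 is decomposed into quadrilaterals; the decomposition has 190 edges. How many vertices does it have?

χ = 2 − 2·5 = -8, and every face is a square so 4F = 2E.
F = 2E/4 = 95. Then V = -8 + E − F = -8 + 190 − 95 = 87.

87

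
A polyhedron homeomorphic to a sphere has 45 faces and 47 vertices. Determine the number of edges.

Here V − E + F = 2.
E = V + F − (2) = 47 + 45 − (2) = 90.

90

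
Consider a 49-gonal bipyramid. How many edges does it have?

147

A bipyramid over an n-gon has 2n triangular faces and n + 2 vertices: V = 49 + 2 = 51, E = 3·49 = 147, F = 2·49 = 98.
Check: V − E + F = 51 − 147 + 98 = 2.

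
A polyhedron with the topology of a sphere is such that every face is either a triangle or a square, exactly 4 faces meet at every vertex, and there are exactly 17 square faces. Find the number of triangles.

Let x be the number of triangles; then F = 17 + x.
Edge–face incidences: 2E = 4·17 + 3·x = 68 + 3x.
Every vertex has degree 4, so 4V = 2E.
Euler: V − E + F = 2 ⇒ (2E)/4 − E + (17 + x) = 2.
Multiply by 8: 2·(2E) − 4·(2E) + 8·(17 + x) = 16, i.e. 136 + 8x − 2·(68 + 3x) = 16.
Collecting terms: 2x = 16, so x = 8.
Then 2E = 68 + 3·8 = 92, so E = 46, V = 2E/4 = 23, F = 17 + 8 = 25.

8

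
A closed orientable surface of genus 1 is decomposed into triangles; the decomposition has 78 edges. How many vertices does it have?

26

χ = 2 − 2·1 = 0, and every face is a triangle so 3F = 2E.
F = 2E/3 = 52. Then V = 0 + E − F = 0 + 78 − 52 = 26.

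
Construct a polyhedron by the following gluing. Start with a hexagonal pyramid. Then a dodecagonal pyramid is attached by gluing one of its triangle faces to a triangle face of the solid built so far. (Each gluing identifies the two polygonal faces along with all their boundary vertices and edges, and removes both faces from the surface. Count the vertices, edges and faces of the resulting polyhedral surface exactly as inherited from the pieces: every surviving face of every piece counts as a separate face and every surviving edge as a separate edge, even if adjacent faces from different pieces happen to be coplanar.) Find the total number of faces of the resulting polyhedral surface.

18

A hexagonal pyramid: V=7, E=12, F=7.
Attach a dodecagonal pyramid (V=13, E=24, F=13) along a 3-gon: merge 3 vertices and 3 edges, delete both glued faces → V=17, E=33, F=18.
Check: V − E + F = 17 − 33 + 18 = 2.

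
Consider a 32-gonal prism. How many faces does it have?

34

A prism on an n-gon has two n-gon bases and n rectangular sides: V = 2·32 = 64, E = 3·32 = 96, F = 32 + 2 = 34.
Check: V − E + F = 64 − 96 + 34 = 2.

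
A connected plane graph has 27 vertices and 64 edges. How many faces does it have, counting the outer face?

39

Euler's formula for a connected plane graph: V − E + F = 2, so F = 2 − 27 + 64 = 39.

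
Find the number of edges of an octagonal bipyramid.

24

A bipyramid over an n-gon has 2n triangular faces and n + 2 vertices: V = 8 + 2 = 10, E = 3·8 = 24, F = 2·8 = 16.
Check: V − E + F = 10 − 24 + 16 = 2.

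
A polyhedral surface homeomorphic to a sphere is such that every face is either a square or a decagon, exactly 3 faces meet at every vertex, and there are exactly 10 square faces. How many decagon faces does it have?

Let x be the number of decagons; then F = 10 + x.
Edge–face incidences: 2E = 4·10 + 10·x = 40 + 10x.
Every vertex has degree 3, so 3V = 2E.
Euler: V − E + F = 2 ⇒ (2E)/3 − E + (10 + x) = 2.
Multiply by 6: 2·(2E) − 3·(2E) + 6·(10 + x) = 12, i.e. 60 + 6x − (40 + 10x) = 12.
Collecting terms: −4x + 20 = 12, so −4x = −8, so x = 2.
Then 2E = 40 + 10·2 = 60, so E = 30, V = 2E/3 = 20, F = 10 + 2 = 12.

2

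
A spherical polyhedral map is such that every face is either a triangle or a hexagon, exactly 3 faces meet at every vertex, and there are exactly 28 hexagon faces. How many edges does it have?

90

Let x be the number of triangles; then F = 28 + x.
Edge–face incidences: 2E = 6·28 + 3·x = 168 + 3x.
Every vertex has degree 3, so 3V = 2E.
Euler: V − E + F = 2 ⇒ (2E)/3 − E + (28 + x) = 2.
Multiply by 6: 2·(2E) − 3·(2E) + 6·(28 + x) = 12, i.e. 168 + 6x − (168 + 3x) = 12.
Collecting terms: 3x = 12, so x = 4.
Then 2E = 168 + 3·4 = 180, so E = 90, V = 2E/3 = 60, F = 28 + 4 = 32.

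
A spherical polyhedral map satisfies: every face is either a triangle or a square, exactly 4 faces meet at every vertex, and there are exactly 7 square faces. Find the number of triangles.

Let x be the number of triangles; then F = 7 + x.
Edge–face incidences: 2E = 4·7 + 3·x = 28 + 3x.
Every vertex has degree 4, so 4V = 2E.
Euler: V − E + F = 2 ⇒ (2E)/4 − E + (7 + x) = 2.
Multiply by 8: 2·(2E) − 4·(2E) + 8·(7 + x) = 16, i.e. 56 + 8x − 2·(28 + 3x) = 16.
Collecting terms: 2x = 16, so x = 8.
Then 2E = 28 + 3·8 = 52, so E = 26, V = 2E/4 = 13, F = 7 + 8 = 15.

8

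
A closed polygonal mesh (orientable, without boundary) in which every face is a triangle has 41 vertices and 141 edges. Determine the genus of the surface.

4

Every face is a triangle and each edge borders two faces, so 3F = 2·141, giving F = 94.
χ = V − E + F = 41 − 141 + 94 = -6.
For a closed orientable surface χ = 2 − 2g, so g = (2 − (-6))/2 = 4.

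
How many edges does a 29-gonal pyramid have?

A pyramid on an n-gon base has one n-gon and n triangles: V = 29 + 1 = 30, E = 2·29 = 58, F = 29 + 1 = 30.

58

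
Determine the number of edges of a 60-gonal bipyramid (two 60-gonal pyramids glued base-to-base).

A bipyramid over an n-gon has 2n triangular faces and n + 2 vertices: V = 60 + 2 = 62, E = 3·60 = 180, F = 2·60 = 120.

180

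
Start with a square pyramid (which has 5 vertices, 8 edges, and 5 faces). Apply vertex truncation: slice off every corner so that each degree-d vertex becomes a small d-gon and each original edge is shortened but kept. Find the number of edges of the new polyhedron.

Truncation replaces each original edge-end by a new vertex, so V′ = 2E = 16.
Each original edge survives, and each old vertex of degree d contributes d new edges; summing degrees gives Σd = 2E, so E′ = E + 2E = 3E = 24.
Each original face survives and each original vertex becomes one new face: F′ = F + V = 10.

24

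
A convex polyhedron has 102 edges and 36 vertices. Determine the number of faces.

Here V − E + F = 2.
F = 2 − V + E = 2 − 36 + 102 = 68.

68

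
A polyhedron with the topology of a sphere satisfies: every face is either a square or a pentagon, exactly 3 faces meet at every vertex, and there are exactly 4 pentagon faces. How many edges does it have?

18

Let x be the number of squares; then F = 4 + x.
Edge–face incidences: 2E = 5·4 + 4·x = 20 + 4x.
Every vertex has degree 3, so 3V = 2E.
Euler: V − E + F = 2 ⇒ (2E)/3 − E + (4 + x) = 2.
Multiply by 6: 2·(2E) − 3·(2E) + 6·(4 + x) = 12, i.e. 24 + 6x − (20 + 4x) = 12.
Collecting terms: 2x + 4 = 12, so 2x = 8, so x = 4.
Then 2E = 20 + 4·4 = 36, so E = 18, V = 2E/3 = 12, F = 4 + 4 = 8.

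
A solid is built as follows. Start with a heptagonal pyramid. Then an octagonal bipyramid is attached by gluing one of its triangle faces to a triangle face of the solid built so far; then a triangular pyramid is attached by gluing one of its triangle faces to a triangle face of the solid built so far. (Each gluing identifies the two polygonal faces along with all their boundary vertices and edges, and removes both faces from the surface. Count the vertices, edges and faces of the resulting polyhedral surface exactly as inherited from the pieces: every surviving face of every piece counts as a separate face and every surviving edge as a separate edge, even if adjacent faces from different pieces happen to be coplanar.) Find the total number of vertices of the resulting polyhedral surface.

16

A heptagonal pyramid: V=8, E=14, F=8.
Attach an octagonal bipyramid (V=10, E=24, F=16) along a 3-gon: merge 3 vertices and 3 edges, delete both glued faces → V=15, E=35, F=22.
Attach a triangular pyramid (V=4, E=6, F=4) along a 3-gon: merge 3 vertices and 3 edges, delete both glued faces → V=16, E=38, F=24.
Check: V − E + F = 16 − 38 + 24 = 2.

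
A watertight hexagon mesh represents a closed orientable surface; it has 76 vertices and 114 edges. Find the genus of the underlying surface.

1

Every face is a hexagon and each edge borders two faces, so 6F = 2·114, giving F = 38.
χ = V − E + F = 76 − 114 + 38 = 0.
For a closed orientable surface χ = 2 − 2g, so g = (2 − (0))/2 = 1.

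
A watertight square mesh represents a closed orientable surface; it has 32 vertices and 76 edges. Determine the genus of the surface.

Every face is a square and each edge borders two faces, so 4F = 2·76, giving F = 38.
χ = V − E + F = 32 − 76 + 38 = -6.
For a closed orientable surface χ = 2 − 2g, so g = (2 − (-6))/2 = 4.

4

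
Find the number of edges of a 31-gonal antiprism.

124

An antiprism on an n-gon has two n-gon caps and 2n triangles: V = 2·31 = 62, E = 4·31 = 124, F = 2·31 + 2 = 64.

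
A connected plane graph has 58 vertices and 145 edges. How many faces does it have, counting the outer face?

Euler's formula for a connected plane graph: V − E + F = 2, so F = 2 − 58 + 145 = 89.

89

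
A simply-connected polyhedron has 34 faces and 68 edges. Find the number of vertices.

Here V − E + F = 2.
V = 2 + E − F = 2 + 68 − 34 = 36.

36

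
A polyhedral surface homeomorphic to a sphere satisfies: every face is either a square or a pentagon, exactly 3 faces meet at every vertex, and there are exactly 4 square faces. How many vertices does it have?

Let x be the number of pentagons; then F = 4 + x.
Edge–face incidences: 2E = 4·4 + 5·x = 16 + 5x.
Every vertex has degree 3, so 3V = 2E.
Euler: V − E + F = 2 ⇒ (2E)/3 − E + (4 + x) = 2.
Multiply by 6: 2·(2E) − 3·(2E) + 6·(4 + x) = 12, i.e. 24 + 6x − (16 + 5x) = 12.
Collecting terms: x + 8 = 12, so x = 4.
Then 2E = 16 + 5·4 = 36, so E = 18, V = 2E/3 = 12, F = 4 + 4 = 8.

12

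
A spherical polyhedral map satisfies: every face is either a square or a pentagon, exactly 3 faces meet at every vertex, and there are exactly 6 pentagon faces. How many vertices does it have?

14

Let x be the number of squares; then F = 6 + x.
Edge–face incidences: 2E = 5·6 + 4·x = 30 + 4x.
Every vertex has degree 3, so 3V = 2E.
Euler: V − E + F = 2 ⇒ (2E)/3 − E + (6 + x) = 2.
Multiply by 6: 2·(2E) − 3·(2E) + 6·(6 + x) = 12, i.e. 36 + 6x − (30 + 4x) = 12.
Collecting terms: 2x + 6 = 12, so 2x = 6, so x = 3.
Then 2E = 30 + 4·3 = 42, so E = 21, V = 2E/3 = 14, F = 6 + 3 = 9.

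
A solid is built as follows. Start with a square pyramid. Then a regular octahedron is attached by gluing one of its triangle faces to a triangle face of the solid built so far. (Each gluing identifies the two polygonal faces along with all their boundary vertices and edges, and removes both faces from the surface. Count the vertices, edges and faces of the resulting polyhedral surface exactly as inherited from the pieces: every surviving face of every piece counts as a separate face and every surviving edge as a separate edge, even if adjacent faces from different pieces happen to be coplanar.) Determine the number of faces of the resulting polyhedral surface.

11

A square pyramid: V=5, E=8, F=5.
Attach a regular octahedron (V=6, E=12, F=8) along a 3-gon: merge 3 vertices and 3 edges, delete both glued faces → V=8, E=17, F=11.
Check: V − E + F = 8 − 17 + 11 = 2.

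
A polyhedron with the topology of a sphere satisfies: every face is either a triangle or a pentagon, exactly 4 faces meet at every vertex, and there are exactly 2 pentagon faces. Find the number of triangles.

10

Let x be the number of triangles; then F = 2 + x.
Edge–face incidences: 2E = 5·2 + 3·x = 10 + 3x.
Every vertex has degree 4, so 4V = 2E.
Euler: V − E + F = 2 ⇒ (2E)/4 − E + (2 + x) = 2.
Multiply by 8: 2·(2E) − 4·(2E) + 8·(2 + x) = 16, i.e. 16 + 8x − 2·(10 + 3x) = 16.
Collecting terms: 2x − 4 = 16, so 2x = 20, so x = 10.
Then 2E = 10 + 3·10 = 40, so E = 20, V = 2E/4 = 10, F = 2 + 10 = 12.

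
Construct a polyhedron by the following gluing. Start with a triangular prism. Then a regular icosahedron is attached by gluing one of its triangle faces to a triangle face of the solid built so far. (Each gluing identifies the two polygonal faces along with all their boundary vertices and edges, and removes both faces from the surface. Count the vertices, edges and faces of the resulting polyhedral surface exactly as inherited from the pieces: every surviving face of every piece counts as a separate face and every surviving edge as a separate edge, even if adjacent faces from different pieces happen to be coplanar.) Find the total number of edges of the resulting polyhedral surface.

A triangular prism: V=6, E=9, F=5.
Attach a regular icosahedron (V=12, E=30, F=20) along a 3-gon: merge 3 vertices and 3 edges, delete both glued faces → V=15, E=36, F=23.
Check: V − E + F = 15 − 36 + 23 = 2.

36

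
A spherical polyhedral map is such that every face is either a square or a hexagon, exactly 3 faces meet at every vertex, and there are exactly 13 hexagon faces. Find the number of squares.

6

Let x be the number of squares; then F = 13 + x.
Edge–face incidences: 2E = 6·13 + 4·x = 78 + 4x.
Every vertex has degree 3, so 3V = 2E.
Euler: V − E + F = 2 ⇒ (2E)/3 − E + (13 + x) = 2.
Multiply by 6: 2·(2E) − 3·(2E) + 6·(13 + x) = 12, i.e. 78 + 6x − (78 + 4x) = 12.
Collecting terms: 2x = 12, so x = 6.
Then 2E = 78 + 4·6 = 102, so E = 51, V = 2E/3 = 34, F = 13 + 6 = 19.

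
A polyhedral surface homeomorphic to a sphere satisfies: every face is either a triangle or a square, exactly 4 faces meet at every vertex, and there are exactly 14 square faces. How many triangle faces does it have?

Let x be the number of triangles; then F = 14 + x.
Edge–face incidences: 2E = 4·14 + 3·x = 56 + 3x.
Every vertex has degree 4, so 4V = 2E.
Euler: V − E + F = 2 ⇒ (2E)/4 − E + (14 + x) = 2.
Multiply by 8: 2·(2E) − 4·(2E) + 8·(14 + x) = 16, i.e. 112 + 8x − 2·(56 + 3x) = 16.
Collecting terms: 2x = 16, so x = 8.
Then 2E = 56 + 3·8 = 80, so E = 40, V = 2E/4 = 20, F = 14 + 8 = 22.

8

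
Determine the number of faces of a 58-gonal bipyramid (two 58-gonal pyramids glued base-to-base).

A bipyramid over an n-gon has 2n triangular faces and n + 2 vertices: V = 58 + 2 = 60, E = 3·58 = 174, F = 2·58 = 116.

116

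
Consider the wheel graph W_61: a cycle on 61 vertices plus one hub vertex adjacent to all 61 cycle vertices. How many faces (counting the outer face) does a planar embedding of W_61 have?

62

W_61 has V = 61 + 1 = 62 vertices and E = 2·61 = 122 edges.
By Euler's formula F = 2 − V + E = 2 − 62 + 122 = 62.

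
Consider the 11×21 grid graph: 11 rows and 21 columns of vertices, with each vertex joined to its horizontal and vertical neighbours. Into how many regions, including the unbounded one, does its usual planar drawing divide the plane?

201

The grid has V = 11·21 = 231 vertices and E = 11·20 + 21·10 = 430 edges.
F = 2 − V + E = 2 − 231 + 430 = 201.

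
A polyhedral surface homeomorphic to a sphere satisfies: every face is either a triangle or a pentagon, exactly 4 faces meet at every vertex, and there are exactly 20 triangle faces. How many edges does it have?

60

Let x be the number of pentagons; then F = 20 + x.
Edge–face incidences: 2E = 3·20 + 5·x = 60 + 5x.
Every vertex has degree 4, so 4V = 2E.
Euler: V − E + F = 2 ⇒ (2E)/4 − E + (20 + x) = 2.
Multiply by 8: 2·(2E) − 4·(2E) + 8·(20 + x) = 16, i.e. 160 + 8x − 2·(60 + 5x) = 16.
Collecting terms: −2x + 40 = 16, so −2x = −24, so x = 12.
Then 2E = 60 + 5·12 = 120, so E = 60, V = 2E/4 = 30, F = 20 + 12 = 32.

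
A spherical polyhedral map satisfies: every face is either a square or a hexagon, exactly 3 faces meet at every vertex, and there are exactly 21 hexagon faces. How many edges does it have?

Let x be the number of squares; then F = 21 + x.
Edge–face incidences: 2E = 6·21 + 4·x = 126 + 4x.
Every vertex has degree 3, so 3V = 2E.
Euler: V − E + F = 2 ⇒ (2E)/3 − E + (21 + x) = 2.
Multiply by 6: 2·(2E) − 3·(2E) + 6·(21 + x) = 12, i.e. 126 + 6x − (126 + 4x) = 12.
Collecting terms: 2x = 12, so x = 6.
Then 2E = 126 + 4·6 = 150, so E = 75, V = 2E/3 = 50, F = 21 + 6 = 27.

75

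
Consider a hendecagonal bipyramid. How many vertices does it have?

13

A bipyramid over an n-gon has 2n triangular faces and n + 2 vertices: V = 11 + 2 = 13, E = 3·11 = 33, F = 2·11 = 22.
Check: V − E + F = 13 − 33 + 22 = 2.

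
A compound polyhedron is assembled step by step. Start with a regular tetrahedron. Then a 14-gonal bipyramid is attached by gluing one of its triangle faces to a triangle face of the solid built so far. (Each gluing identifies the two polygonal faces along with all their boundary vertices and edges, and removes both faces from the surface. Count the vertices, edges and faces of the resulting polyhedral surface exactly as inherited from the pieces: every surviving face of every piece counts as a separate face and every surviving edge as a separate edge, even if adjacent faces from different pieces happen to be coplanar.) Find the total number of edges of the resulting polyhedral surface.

45

A regular tetrahedron: V=4, E=6, F=4.
Attach a 14-gonal bipyramid (V=16, E=42, F=28) along a 3-gon: merge 3 vertices and 3 edges, delete both glued faces → V=17, E=45, F=30.
Check: V − E + F = 17 − 45 + 30 = 2.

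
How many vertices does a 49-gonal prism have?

98

A prism on an n-gon has two n-gon bases and n rectangular sides: V = 2·49 = 98, E = 3·49 = 147, F = 49 + 2 = 51.
Check: V − E + F = 98 − 147 + 51 = 2.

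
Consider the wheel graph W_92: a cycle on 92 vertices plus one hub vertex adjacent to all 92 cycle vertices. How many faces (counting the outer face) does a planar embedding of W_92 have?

W_92 has V = 92 + 1 = 93 vertices and E = 2·92 = 184 edges.
By Euler's formula F = 2 − V + E = 2 − 93 + 184 = 93.

93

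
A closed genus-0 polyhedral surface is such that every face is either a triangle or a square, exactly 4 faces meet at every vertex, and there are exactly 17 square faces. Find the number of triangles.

Let x be the number of triangles; then F = 17 + x.
Edge–face incidences: 2E = 4·17 + 3·x = 68 + 3x.
Every vertex has degree 4, so 4V = 2E.
Euler: V − E + F = 2 ⇒ (2E)/4 − E + (17 + x) = 2.
Multiply by 8: 2·(2E) − 4·(2E) + 8·(17 + x) = 16, i.e. 136 + 8x − 2·(68 + 3x) = 16.
Collecting terms: 2x = 16, so x = 8.
Then 2E = 68 + 3·8 = 92, so E = 46, V = 2E/4 = 23, F = 17 + 8 = 25.

8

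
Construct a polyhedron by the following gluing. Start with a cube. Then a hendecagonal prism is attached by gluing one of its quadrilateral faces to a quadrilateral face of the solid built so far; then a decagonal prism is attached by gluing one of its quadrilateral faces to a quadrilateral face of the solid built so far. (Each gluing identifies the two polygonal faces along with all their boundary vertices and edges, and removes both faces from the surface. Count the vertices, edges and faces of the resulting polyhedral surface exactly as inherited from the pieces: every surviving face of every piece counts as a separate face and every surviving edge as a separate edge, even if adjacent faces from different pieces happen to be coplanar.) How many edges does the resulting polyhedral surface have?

A cube: V=8, E=12, F=6.
Attach a hendecagonal prism (V=22, E=33, F=13) along a 4-gon: merge 4 vertices and 4 edges, delete both glued faces → V=26, E=41, F=17.
Attach a decagonal prism (V=20, E=30, F=12) along a 4-gon: merge 4 vertices and 4 edges, delete both glued faces → V=42, E=67, F=27.
Check: V − E + F = 42 − 67 + 27 = 2.

67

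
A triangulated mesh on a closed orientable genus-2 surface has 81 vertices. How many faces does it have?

166

χ = 2 − 2·2 = -2, and every face is a triangle so 3F = 2E.
V − E + F = -2 with E = 3F/2 gives 81 − (3/2 − 1)·F = -2, so F = 166 and E = 249.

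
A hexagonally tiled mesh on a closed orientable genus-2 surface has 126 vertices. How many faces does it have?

64

χ = 2 − 2·2 = -2, and every face is a hexagon so 6F = 2E.
V − E + F = -2 with E = 6F/2 gives 126 − (6/2 − 1)·F = -2, so F = 64 and E = 192.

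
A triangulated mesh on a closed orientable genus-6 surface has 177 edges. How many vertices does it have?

χ = 2 − 2·6 = -10, and every face is a triangle so 3F = 2E.
F = 2E/3 = 118. Then V = -10 + E − F = -10 + 177 − 118 = 49.

49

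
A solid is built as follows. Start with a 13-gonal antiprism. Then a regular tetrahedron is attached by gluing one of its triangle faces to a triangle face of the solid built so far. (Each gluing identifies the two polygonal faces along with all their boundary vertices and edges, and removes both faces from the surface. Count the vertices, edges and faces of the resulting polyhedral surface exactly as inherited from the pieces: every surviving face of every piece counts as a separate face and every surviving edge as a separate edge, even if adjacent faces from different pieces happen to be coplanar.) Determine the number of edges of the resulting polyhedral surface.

A 13-gonal antiprism: V=26, E=52, F=28.
Attach a regular tetrahedron (V=4, E=6, F=4) along a 3-gon: merge 3 vertices and 3 edges, delete both glued faces → V=27, E=55, F=30.
Check: V − E + F = 27 − 55 + 30 = 2.

55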